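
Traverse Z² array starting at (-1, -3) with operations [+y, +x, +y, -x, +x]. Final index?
(0, -1)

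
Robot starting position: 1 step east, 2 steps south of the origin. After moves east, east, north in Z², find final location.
(3, -1)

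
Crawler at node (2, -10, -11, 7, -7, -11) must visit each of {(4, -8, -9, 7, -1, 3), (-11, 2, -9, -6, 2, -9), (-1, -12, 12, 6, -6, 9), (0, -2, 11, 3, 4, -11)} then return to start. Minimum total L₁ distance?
212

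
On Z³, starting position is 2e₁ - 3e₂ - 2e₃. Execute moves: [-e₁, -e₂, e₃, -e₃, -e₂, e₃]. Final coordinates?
(1, -5, -1)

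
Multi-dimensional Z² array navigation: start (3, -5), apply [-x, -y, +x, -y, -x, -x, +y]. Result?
(1, -6)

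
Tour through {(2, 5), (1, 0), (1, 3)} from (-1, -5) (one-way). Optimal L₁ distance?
13
(one optimal route: (-1, -5) → (1, 0) → (1, 3) → (2, 5))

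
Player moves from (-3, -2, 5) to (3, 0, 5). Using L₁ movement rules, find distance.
8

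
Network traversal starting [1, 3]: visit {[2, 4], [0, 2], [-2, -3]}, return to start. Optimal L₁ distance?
22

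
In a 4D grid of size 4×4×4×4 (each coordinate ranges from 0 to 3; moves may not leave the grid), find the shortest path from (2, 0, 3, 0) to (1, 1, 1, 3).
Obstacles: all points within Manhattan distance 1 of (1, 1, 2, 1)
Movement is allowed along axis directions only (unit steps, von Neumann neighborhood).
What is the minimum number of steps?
7
(one shortest path: (2, 0, 3, 0) → (1, 0, 3, 0) → (1, 0, 2, 0) → (1, 0, 1, 0) → (1, 0, 1, 1) → (1, 0, 1, 2) → (1, 1, 1, 2) → (1, 1, 1, 3))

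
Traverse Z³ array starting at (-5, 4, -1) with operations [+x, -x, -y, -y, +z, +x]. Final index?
(-4, 2, 0)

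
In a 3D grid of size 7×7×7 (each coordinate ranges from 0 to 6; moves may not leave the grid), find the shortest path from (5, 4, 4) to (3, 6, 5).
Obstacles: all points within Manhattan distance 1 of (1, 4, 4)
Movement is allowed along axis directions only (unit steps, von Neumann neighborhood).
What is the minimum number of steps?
5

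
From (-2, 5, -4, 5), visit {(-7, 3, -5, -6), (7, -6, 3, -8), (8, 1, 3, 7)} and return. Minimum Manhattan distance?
98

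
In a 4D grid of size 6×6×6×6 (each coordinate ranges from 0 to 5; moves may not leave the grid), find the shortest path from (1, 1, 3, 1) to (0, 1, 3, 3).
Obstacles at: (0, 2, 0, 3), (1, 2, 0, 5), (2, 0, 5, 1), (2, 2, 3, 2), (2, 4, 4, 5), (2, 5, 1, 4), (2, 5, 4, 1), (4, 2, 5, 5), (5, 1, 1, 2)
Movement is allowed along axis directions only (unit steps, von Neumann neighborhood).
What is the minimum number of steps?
3
(one shortest path: (1, 1, 3, 1) → (0, 1, 3, 1) → (0, 1, 3, 2) → (0, 1, 3, 3))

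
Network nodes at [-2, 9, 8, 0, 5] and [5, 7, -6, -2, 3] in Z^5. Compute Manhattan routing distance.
27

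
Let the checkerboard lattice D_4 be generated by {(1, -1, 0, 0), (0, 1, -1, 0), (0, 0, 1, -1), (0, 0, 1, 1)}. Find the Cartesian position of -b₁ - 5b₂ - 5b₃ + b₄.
(-1, -4, 1, 6)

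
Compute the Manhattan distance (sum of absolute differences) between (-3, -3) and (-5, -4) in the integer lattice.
3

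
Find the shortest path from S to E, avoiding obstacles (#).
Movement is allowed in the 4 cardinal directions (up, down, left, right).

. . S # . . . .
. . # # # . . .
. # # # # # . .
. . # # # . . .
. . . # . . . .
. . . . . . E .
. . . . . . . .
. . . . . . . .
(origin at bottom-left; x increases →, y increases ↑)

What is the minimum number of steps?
13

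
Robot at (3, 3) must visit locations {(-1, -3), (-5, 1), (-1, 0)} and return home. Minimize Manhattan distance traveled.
28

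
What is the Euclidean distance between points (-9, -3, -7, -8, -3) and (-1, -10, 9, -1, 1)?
20.8327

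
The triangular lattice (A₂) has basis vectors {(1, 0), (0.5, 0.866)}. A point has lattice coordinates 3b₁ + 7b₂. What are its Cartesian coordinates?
(6.5, 6.062)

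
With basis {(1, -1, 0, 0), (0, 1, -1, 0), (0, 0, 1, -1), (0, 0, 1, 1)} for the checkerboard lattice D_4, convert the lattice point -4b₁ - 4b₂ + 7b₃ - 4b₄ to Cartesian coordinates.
(-4, 0, 7, -11)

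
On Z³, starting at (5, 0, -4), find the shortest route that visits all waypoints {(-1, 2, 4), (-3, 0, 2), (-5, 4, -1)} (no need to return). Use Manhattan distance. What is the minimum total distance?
31
(one optimal route: (5, 0, -4) → (-1, 2, 4) → (-3, 0, 2) → (-5, 4, -1))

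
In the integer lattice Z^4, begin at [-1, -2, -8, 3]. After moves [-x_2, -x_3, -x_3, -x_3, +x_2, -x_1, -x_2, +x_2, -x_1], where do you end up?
(-3, -2, -11, 3)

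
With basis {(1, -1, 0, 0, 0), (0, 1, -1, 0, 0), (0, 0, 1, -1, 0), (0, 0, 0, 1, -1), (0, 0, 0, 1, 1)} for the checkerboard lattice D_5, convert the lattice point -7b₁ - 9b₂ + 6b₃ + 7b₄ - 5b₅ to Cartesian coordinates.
(-7, -2, 15, -4, -12)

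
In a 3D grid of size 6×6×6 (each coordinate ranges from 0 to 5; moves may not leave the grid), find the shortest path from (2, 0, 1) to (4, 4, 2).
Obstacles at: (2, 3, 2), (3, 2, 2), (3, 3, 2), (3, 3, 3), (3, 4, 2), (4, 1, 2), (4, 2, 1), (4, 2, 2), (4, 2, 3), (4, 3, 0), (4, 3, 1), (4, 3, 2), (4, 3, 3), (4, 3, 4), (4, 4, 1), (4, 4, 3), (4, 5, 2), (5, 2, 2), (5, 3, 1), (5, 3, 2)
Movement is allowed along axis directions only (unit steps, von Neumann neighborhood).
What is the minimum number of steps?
11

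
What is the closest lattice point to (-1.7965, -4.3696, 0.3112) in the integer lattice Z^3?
(-2, -4, 0)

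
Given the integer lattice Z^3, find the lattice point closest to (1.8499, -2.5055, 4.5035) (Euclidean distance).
(2, -3, 5)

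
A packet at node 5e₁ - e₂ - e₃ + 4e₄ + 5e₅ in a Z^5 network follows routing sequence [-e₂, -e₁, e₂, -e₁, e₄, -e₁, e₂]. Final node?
(2, 0, -1, 5, 5)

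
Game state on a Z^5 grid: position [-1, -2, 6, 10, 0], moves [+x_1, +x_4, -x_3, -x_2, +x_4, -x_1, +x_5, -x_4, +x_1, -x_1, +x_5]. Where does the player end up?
(-1, -3, 5, 11, 2)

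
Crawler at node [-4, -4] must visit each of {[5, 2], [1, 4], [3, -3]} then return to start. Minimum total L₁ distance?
34
(one optimal route: (-4, -4) → (1, 4) → (5, 2) → (3, -3) → (-4, -4))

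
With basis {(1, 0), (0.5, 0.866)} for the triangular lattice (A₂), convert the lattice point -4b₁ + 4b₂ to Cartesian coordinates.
(-2, 3.464)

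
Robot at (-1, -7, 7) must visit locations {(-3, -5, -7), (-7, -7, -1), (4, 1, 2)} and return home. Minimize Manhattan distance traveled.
66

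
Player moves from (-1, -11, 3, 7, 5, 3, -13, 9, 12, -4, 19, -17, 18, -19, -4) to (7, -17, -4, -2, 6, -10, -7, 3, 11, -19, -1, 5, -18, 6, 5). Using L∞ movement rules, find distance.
36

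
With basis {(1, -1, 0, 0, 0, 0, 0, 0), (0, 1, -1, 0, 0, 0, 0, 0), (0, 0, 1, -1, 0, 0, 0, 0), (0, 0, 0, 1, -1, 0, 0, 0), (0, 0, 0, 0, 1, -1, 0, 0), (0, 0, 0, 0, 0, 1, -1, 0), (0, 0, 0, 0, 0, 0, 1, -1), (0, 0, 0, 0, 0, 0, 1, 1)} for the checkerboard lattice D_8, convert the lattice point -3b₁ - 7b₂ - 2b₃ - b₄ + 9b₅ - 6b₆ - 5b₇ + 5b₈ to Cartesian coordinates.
(-3, -4, 5, 1, 10, -15, 6, 10)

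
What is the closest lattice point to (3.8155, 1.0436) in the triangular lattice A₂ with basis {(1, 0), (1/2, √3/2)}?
(3.5, 0.866)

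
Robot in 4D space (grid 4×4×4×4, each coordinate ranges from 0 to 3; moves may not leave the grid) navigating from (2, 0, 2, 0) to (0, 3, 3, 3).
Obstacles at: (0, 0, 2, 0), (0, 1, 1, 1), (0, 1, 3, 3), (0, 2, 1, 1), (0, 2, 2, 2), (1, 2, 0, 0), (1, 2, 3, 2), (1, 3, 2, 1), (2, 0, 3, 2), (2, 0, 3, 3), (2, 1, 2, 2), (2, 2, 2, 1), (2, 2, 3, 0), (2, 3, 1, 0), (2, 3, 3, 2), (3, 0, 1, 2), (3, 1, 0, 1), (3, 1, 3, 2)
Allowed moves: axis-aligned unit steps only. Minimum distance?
9
(one shortest path: (2, 0, 2, 0) → (1, 0, 2, 0) → (1, 1, 2, 0) → (0, 1, 2, 0) → (0, 2, 2, 0) → (0, 3, 2, 0) → (0, 3, 3, 0) → (0, 3, 3, 1) → (0, 3, 3, 2) → (0, 3, 3, 3))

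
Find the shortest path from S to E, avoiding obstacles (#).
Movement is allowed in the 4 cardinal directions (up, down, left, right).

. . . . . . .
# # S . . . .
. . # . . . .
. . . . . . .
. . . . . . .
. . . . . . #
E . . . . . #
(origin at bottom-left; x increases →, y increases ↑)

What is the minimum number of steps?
9
(one shortest path: (2, 5) → (3, 5) → (3, 4) → (3, 3) → (2, 3) → (1, 3) → (0, 3) → (0, 2) → (0, 1) → (0, 0))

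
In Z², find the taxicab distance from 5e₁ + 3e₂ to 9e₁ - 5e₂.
12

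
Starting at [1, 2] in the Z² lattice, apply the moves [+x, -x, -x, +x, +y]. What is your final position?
(1, 3)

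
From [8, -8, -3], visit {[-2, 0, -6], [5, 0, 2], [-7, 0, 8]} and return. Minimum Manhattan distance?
74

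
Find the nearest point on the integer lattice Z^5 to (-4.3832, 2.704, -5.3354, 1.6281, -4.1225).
(-4, 3, -5, 2, -4)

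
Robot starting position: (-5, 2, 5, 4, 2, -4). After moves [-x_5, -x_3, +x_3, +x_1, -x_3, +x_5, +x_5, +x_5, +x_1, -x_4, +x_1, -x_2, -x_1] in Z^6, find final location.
(-3, 1, 4, 3, 4, -4)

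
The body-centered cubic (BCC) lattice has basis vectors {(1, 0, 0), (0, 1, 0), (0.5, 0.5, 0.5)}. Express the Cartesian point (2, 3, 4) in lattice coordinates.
-2b₁ - b₂ + 8b₃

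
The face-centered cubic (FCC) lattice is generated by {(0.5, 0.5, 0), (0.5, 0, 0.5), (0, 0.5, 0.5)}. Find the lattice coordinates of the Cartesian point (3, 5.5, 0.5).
8b₁ - 2b₂ + 3b₃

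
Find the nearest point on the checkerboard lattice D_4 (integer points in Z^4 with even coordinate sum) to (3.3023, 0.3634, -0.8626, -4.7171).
(3, 1, -1, -5)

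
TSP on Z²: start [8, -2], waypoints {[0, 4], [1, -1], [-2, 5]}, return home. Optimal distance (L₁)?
34
(one optimal route: (8, -2) → (0, 4) → (-2, 5) → (1, -1) → (8, -2))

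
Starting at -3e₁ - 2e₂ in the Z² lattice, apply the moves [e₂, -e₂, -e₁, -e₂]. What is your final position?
(-4, -3)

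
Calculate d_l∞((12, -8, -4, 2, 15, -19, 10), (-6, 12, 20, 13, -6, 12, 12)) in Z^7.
31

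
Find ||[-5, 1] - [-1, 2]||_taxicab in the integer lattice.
5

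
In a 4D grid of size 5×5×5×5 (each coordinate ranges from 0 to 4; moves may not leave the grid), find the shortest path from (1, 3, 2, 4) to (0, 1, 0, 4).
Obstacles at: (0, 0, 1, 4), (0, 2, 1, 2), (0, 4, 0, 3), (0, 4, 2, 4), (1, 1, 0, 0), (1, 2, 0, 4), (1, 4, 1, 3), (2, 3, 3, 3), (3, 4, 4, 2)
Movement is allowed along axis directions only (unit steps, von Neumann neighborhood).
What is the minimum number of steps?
5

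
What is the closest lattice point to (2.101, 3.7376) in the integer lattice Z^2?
(2, 4)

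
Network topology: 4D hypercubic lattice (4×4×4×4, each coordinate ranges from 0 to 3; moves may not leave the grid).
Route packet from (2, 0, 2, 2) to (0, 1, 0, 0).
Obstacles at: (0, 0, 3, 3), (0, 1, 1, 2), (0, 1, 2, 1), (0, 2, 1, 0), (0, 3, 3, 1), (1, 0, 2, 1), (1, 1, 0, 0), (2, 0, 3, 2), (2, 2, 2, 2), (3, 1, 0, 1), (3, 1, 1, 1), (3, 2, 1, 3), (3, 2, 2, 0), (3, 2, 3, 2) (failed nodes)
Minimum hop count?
7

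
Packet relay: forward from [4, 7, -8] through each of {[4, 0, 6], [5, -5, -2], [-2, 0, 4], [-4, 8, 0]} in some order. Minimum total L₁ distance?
53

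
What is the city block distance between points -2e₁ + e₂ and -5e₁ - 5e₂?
9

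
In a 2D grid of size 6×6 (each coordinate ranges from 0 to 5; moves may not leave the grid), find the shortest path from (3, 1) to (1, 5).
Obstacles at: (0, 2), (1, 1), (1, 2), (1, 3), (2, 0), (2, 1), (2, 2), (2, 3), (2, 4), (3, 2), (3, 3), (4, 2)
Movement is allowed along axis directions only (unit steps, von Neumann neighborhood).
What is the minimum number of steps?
10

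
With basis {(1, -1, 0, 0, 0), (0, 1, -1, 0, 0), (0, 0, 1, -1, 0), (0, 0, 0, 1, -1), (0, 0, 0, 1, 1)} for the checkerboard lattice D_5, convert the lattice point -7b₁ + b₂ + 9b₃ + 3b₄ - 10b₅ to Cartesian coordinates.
(-7, 8, 8, -16, -13)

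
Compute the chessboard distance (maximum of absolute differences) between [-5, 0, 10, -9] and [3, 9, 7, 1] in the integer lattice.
10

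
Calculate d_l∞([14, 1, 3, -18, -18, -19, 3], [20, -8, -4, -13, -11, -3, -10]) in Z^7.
16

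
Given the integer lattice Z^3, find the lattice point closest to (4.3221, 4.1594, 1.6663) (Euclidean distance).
(4, 4, 2)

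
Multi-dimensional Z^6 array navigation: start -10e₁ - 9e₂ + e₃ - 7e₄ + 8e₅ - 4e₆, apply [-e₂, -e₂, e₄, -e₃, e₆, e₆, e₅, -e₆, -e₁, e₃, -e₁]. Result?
(-12, -11, 1, -6, 9, -3)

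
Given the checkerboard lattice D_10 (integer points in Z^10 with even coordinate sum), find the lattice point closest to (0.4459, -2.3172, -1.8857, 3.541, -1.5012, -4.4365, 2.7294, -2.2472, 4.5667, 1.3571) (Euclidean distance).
(0, -2, -2, 4, -1, -4, 3, -2, 5, 1)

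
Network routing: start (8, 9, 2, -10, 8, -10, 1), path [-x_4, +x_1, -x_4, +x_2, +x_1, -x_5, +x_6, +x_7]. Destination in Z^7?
(10, 10, 2, -12, 7, -9, 2)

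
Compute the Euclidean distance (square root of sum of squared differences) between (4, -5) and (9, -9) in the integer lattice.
6.40312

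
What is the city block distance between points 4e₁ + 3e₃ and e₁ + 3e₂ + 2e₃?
7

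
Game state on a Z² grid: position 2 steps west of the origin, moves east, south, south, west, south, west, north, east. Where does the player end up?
(-2, -2)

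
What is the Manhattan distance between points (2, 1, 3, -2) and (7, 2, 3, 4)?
12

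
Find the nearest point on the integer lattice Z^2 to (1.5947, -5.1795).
(2, -5)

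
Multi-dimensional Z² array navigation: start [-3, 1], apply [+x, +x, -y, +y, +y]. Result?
(-1, 2)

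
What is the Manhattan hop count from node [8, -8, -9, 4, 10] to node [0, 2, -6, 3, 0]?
32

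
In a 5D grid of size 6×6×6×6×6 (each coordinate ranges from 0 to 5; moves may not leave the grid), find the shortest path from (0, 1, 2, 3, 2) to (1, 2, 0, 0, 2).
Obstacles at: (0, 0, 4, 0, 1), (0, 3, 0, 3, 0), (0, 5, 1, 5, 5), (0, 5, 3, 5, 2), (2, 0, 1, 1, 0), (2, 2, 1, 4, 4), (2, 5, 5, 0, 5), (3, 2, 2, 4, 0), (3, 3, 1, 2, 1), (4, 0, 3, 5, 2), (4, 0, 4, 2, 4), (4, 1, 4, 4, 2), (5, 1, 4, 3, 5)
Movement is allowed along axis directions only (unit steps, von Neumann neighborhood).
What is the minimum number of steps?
7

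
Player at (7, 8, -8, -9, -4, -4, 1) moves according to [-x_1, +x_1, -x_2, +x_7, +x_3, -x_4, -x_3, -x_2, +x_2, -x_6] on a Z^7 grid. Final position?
(7, 7, -8, -10, -4, -5, 2)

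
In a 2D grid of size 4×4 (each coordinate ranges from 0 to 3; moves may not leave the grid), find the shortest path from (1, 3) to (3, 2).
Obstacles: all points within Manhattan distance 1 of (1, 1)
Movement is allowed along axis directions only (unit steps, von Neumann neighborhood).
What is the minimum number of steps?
3
(one shortest path: (1, 3) → (2, 3) → (3, 3) → (3, 2))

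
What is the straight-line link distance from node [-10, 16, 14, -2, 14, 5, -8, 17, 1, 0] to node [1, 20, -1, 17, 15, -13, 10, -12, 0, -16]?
49.6991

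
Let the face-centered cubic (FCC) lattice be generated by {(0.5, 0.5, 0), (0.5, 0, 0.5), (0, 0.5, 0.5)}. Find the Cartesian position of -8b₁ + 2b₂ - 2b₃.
(-3, -5, 0)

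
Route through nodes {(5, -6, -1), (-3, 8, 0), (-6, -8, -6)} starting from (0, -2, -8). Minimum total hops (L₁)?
55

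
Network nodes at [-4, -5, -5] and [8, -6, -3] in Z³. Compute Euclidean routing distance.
12.2066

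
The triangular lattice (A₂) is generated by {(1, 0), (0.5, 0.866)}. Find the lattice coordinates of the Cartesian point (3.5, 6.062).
7b₂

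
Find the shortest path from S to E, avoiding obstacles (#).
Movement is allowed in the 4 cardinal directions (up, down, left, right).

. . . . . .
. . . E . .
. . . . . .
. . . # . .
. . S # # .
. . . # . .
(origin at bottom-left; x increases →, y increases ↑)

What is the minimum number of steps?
4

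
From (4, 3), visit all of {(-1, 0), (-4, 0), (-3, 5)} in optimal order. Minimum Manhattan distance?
17
(one optimal route: (4, 3) → (-1, 0) → (-4, 0) → (-3, 5))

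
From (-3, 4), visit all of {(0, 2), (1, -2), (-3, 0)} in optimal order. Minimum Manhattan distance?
14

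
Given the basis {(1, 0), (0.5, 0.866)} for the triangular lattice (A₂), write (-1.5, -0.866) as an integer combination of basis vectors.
-b₁ - b₂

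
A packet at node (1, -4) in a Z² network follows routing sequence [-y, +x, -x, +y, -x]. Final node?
(0, -4)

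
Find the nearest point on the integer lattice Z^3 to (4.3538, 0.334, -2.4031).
(4, 0, -2)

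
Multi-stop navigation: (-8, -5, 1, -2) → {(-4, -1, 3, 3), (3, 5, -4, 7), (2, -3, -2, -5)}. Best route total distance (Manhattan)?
59
(one optimal route: (-8, -5, 1, -2) → (-4, -1, 3, 3) → (2, -3, -2, -5) → (3, 5, -4, 7))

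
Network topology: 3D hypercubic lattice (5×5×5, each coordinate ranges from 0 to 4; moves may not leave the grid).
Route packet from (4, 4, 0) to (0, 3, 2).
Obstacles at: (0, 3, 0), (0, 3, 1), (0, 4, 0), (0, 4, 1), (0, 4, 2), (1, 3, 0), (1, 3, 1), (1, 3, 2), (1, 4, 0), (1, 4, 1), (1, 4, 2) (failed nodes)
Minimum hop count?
9
(one shortest path: (4, 4, 0) → (3, 4, 0) → (2, 4, 0) → (2, 3, 0) → (2, 2, 0) → (1, 2, 0) → (0, 2, 0) → (0, 2, 1) → (0, 2, 2) → (0, 3, 2))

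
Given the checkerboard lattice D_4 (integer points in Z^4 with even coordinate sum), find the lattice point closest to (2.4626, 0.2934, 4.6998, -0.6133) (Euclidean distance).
(2, 0, 5, -1)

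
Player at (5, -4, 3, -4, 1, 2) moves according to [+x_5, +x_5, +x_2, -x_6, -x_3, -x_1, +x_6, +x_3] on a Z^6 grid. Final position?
(4, -3, 3, -4, 3, 2)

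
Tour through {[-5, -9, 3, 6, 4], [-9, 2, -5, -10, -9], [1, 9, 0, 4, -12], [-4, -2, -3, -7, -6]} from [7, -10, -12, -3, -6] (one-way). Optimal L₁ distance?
133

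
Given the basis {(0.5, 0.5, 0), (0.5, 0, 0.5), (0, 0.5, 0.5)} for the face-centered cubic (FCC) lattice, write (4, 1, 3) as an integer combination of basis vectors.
2b₁ + 6b₂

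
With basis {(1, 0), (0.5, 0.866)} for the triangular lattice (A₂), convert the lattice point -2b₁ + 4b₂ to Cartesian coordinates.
(0, 3.464)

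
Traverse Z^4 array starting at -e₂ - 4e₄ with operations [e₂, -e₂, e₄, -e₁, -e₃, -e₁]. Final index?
(-2, -1, -1, -3)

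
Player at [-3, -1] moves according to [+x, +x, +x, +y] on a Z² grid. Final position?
(0, 0)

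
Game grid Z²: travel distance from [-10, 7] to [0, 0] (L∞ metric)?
10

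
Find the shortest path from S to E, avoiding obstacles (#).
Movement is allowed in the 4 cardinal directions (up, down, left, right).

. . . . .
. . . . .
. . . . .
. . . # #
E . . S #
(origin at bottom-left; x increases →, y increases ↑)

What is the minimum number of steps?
3
(one shortest path: (3, 0) → (2, 0) → (1, 0) → (0, 0))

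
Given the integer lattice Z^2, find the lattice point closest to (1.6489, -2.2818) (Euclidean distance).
(2, -2)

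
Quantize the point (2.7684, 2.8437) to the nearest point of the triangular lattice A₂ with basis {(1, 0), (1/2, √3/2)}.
(2.5, 2.598)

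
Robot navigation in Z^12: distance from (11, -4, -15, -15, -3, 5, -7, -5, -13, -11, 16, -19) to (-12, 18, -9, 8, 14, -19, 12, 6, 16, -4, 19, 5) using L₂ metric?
66.3325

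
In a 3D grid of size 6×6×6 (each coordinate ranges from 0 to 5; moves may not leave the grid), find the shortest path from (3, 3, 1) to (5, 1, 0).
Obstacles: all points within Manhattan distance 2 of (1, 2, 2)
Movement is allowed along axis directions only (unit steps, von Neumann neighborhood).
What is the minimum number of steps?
5
(one shortest path: (3, 3, 1) → (4, 3, 1) → (5, 3, 1) → (5, 2, 1) → (5, 1, 1) → (5, 1, 0))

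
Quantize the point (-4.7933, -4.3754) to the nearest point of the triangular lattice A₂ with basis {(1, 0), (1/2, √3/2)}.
(-4.5, -4.33)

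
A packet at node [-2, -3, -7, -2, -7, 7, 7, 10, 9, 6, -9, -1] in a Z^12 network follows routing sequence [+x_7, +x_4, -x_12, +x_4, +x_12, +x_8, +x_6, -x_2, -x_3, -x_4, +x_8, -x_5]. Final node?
(-2, -4, -8, -1, -8, 8, 8, 12, 9, 6, -9, -1)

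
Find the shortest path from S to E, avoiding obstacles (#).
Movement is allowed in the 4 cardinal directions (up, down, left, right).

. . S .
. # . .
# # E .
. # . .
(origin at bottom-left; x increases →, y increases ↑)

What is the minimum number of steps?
2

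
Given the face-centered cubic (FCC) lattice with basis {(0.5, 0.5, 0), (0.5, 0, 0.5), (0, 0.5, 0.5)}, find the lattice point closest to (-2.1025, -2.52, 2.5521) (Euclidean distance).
(-2, -2.5, 2.5)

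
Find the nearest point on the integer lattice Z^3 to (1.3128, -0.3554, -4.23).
(1, 0, -4)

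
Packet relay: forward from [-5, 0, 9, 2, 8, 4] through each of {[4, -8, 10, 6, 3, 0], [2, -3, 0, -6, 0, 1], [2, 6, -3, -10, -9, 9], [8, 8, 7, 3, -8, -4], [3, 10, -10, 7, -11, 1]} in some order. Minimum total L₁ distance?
172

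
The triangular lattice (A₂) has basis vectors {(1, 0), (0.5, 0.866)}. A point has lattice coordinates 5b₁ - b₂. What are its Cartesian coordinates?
(4.5, -0.866)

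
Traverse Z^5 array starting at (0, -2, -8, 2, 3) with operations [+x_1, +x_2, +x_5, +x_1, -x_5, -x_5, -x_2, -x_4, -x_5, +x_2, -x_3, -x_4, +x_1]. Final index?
(3, -1, -9, 0, 1)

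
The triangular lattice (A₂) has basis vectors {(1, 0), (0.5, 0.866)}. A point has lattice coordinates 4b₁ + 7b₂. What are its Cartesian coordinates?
(7.5, 6.062)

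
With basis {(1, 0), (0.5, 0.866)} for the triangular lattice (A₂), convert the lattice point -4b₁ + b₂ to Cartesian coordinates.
(-3.5, 0.866)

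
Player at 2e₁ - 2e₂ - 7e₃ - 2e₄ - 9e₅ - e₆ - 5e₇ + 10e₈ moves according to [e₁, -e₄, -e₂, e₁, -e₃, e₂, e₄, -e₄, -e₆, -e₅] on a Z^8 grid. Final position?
(4, -2, -8, -3, -10, -2, -5, 10)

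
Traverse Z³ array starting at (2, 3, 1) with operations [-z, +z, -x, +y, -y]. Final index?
(1, 3, 1)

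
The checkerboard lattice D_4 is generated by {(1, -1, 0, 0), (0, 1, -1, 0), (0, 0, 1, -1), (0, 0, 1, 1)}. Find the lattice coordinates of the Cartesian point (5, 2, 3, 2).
5b₁ + 7b₂ + 4b₃ + 6b₄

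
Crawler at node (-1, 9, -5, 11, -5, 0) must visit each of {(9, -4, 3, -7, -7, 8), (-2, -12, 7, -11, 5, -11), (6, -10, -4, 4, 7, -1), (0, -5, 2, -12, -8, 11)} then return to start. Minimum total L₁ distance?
224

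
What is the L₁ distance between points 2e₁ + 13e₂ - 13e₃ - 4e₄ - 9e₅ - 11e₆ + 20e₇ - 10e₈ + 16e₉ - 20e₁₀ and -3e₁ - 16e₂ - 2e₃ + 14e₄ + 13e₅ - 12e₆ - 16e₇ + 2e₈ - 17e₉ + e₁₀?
188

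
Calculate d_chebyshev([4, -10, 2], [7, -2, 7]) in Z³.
8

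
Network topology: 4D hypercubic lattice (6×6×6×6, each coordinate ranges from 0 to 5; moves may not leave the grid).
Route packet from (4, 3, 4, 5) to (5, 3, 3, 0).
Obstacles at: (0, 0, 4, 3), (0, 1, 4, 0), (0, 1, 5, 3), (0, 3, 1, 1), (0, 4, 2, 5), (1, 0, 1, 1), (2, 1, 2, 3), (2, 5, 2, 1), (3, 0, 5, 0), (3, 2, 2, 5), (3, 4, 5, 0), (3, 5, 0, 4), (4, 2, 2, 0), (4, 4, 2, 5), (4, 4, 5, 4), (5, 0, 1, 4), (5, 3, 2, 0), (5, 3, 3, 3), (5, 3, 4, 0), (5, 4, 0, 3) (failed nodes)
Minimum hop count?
7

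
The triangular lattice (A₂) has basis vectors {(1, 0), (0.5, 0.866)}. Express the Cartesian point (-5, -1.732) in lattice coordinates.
-4b₁ - 2b₂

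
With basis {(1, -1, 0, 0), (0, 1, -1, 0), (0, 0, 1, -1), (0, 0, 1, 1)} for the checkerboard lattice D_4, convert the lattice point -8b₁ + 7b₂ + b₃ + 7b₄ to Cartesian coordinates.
(-8, 15, 1, 6)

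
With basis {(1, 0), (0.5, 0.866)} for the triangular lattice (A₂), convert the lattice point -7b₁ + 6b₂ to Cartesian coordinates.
(-4, 5.196)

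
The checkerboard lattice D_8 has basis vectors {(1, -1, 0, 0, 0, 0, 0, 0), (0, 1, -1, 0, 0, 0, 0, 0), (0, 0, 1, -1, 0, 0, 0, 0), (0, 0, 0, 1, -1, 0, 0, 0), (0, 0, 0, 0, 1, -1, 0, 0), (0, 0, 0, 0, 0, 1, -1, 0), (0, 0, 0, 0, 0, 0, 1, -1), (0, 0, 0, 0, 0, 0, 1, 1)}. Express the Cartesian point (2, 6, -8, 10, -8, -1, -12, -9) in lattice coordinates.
2b₁ + 8b₂ + 10b₄ + 2b₅ + b₆ - b₇ - 10b₈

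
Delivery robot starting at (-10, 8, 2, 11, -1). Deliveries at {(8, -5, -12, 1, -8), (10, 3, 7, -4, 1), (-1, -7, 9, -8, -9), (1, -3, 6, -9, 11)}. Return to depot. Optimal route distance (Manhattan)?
212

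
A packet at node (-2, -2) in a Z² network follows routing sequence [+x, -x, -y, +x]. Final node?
(-1, -3)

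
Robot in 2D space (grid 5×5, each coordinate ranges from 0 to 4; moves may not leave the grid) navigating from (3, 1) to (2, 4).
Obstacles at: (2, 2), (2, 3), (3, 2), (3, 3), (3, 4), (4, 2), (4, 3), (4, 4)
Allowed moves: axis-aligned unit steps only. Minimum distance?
6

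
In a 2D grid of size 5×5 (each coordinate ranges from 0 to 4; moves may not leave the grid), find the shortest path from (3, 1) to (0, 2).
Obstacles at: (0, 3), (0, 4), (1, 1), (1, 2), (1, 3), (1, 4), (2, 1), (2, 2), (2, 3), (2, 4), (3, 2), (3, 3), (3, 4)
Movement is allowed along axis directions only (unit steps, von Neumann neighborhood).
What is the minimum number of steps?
6
(one shortest path: (3, 1) → (3, 0) → (2, 0) → (1, 0) → (0, 0) → (0, 1) → (0, 2))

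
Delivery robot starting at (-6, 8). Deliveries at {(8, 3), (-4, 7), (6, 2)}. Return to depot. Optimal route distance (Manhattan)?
40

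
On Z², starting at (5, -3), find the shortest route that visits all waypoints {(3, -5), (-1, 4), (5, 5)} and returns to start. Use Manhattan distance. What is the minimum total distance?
32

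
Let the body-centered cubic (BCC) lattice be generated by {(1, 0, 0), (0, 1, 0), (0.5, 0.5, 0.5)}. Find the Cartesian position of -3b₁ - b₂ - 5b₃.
(-5.5, -3.5, -2.5)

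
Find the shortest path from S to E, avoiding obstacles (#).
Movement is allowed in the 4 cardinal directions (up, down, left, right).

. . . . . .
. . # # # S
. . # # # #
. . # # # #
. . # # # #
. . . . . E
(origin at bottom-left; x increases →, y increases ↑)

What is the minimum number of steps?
14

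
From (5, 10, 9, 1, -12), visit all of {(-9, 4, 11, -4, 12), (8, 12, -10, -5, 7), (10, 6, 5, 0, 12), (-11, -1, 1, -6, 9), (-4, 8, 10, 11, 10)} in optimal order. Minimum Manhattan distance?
165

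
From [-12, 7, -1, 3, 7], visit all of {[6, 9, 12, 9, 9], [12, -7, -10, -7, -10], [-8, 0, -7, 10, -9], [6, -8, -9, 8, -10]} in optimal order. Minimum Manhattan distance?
152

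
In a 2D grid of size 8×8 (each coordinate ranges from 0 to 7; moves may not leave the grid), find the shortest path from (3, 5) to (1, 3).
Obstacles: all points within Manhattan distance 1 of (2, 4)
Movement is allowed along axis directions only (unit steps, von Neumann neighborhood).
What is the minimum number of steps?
8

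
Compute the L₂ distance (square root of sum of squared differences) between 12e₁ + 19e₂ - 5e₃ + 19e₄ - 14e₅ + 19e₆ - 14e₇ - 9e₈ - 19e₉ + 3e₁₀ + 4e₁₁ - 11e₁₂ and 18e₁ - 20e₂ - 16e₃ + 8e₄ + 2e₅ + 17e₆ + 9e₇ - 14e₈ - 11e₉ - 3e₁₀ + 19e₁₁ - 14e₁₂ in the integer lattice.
54.2863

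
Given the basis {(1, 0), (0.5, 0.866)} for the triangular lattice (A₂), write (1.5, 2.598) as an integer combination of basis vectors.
3b₂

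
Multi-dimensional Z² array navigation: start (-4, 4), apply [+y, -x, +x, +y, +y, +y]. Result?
(-4, 8)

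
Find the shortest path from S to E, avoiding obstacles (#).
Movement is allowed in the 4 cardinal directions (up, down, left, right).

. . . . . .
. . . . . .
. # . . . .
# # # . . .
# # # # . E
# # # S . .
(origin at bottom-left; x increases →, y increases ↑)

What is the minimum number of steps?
3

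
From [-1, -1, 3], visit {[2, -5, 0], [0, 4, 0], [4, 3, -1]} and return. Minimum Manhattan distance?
36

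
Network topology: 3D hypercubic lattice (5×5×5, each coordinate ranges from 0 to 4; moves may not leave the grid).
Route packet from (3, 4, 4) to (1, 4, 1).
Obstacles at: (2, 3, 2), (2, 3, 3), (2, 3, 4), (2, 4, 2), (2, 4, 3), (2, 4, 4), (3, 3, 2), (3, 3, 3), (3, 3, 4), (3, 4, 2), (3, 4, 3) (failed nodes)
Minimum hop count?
7
(one shortest path: (3, 4, 4) → (4, 4, 4) → (4, 4, 3) → (4, 4, 2) → (4, 4, 1) → (3, 4, 1) → (2, 4, 1) → (1, 4, 1))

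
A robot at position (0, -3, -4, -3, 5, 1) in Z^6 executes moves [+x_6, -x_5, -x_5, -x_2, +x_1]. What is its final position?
(1, -4, -4, -3, 3, 2)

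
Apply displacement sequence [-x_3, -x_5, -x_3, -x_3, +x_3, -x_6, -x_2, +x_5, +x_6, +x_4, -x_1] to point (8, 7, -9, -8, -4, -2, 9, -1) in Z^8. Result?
(7, 6, -11, -7, -4, -2, 9, -1)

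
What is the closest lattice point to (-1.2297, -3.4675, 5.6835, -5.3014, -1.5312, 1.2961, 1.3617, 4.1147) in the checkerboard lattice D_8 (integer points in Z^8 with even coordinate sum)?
(-1, -3, 6, -5, -1, 1, 1, 4)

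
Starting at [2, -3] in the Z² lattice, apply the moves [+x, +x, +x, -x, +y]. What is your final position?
(4, -2)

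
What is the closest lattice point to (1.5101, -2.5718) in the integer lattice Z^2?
(2, -3)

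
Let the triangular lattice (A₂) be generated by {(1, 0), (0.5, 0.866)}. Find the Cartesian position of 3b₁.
(3, 0)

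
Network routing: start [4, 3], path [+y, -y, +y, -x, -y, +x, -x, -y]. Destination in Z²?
(3, 2)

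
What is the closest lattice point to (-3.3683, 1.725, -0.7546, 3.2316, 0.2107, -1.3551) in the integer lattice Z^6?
(-3, 2, -1, 3, 0, -1)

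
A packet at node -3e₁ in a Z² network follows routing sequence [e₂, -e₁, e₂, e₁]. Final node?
(-3, 2)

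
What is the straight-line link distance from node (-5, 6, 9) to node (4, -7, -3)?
19.8494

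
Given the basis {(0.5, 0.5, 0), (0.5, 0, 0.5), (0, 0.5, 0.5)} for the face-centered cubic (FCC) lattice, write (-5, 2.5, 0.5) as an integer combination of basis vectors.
-3b₁ - 7b₂ + 8b₃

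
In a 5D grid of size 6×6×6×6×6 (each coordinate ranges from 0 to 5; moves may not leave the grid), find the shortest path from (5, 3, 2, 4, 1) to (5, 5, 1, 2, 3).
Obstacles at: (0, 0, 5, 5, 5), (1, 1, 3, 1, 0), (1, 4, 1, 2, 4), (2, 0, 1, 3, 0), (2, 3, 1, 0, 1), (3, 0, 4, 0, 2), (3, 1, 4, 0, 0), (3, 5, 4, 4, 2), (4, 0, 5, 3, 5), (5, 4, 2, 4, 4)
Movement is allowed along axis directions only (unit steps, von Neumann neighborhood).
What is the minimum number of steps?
7
(one shortest path: (5, 3, 2, 4, 1) → (5, 4, 2, 4, 1) → (5, 5, 2, 4, 1) → (5, 5, 1, 4, 1) → (5, 5, 1, 3, 1) → (5, 5, 1, 2, 1) → (5, 5, 1, 2, 2) → (5, 5, 1, 2, 3))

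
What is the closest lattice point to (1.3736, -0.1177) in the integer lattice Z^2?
(1, 0)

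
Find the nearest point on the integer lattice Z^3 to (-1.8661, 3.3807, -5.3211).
(-2, 3, -5)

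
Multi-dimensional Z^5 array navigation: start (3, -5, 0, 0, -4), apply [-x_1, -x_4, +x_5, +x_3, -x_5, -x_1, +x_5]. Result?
(1, -5, 1, -1, -3)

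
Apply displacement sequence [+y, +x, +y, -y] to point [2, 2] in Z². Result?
(3, 3)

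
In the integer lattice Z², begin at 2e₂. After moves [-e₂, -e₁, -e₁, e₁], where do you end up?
(-1, 1)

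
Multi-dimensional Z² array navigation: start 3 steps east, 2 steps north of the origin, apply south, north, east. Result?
(4, 2)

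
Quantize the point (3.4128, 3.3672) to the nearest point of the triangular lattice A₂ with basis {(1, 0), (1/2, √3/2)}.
(3, 3.464)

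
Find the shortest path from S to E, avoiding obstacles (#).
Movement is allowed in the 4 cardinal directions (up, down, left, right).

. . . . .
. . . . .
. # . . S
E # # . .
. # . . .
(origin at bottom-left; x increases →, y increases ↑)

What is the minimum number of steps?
7
(one shortest path: (4, 2) → (3, 2) → (2, 2) → (2, 3) → (1, 3) → (0, 3) → (0, 2) → (0, 1))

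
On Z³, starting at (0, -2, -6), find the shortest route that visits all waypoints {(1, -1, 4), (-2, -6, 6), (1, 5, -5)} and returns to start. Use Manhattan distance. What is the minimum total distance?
52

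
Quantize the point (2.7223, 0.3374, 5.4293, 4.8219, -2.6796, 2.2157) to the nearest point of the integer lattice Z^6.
(3, 0, 5, 5, -3, 2)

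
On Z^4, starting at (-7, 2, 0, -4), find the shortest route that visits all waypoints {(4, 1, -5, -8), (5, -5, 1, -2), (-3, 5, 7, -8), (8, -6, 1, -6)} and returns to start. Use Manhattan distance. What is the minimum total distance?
90
(one optimal route: (-7, 2, 0, -4) → (5, -5, 1, -2) → (8, -6, 1, -6) → (4, 1, -5, -8) → (-3, 5, 7, -8) → (-7, 2, 0, -4))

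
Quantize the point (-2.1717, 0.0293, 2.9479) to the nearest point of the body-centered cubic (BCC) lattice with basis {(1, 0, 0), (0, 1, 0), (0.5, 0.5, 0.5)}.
(-2, 0, 3)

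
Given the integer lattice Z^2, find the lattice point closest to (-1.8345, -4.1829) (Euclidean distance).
(-2, -4)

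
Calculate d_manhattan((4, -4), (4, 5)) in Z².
9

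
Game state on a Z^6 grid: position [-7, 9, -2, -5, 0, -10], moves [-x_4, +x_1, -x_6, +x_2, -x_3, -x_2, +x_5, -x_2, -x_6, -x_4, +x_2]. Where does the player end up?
(-6, 9, -3, -7, 1, -12)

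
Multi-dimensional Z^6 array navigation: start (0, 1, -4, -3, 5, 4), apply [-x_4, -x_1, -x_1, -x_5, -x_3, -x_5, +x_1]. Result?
(-1, 1, -5, -4, 3, 4)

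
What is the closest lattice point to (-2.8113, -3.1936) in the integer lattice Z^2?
(-3, -3)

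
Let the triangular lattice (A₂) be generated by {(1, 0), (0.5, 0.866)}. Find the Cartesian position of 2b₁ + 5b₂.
(4.5, 4.33)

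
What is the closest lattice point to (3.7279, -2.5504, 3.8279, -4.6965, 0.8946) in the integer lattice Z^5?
(4, -3, 4, -5, 1)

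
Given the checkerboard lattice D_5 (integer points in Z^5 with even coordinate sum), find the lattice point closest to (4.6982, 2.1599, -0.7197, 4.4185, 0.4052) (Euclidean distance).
(5, 2, -1, 4, 0)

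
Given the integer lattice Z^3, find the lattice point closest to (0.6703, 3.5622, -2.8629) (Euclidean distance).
(1, 4, -3)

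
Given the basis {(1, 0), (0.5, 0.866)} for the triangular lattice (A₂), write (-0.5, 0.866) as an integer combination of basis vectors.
-b₁ + b₂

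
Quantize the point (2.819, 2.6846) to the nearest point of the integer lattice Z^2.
(3, 3)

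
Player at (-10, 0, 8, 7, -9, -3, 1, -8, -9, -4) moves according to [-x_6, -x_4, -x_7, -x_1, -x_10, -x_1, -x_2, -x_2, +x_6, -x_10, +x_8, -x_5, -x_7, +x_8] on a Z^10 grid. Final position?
(-12, -2, 8, 6, -10, -3, -1, -6, -9, -6)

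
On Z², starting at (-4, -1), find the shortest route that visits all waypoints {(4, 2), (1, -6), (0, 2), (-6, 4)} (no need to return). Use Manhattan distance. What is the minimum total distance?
30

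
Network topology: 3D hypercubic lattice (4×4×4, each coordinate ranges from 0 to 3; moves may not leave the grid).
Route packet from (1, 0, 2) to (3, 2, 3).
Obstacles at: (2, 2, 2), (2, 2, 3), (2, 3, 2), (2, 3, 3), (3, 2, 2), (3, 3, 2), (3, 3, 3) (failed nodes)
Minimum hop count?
5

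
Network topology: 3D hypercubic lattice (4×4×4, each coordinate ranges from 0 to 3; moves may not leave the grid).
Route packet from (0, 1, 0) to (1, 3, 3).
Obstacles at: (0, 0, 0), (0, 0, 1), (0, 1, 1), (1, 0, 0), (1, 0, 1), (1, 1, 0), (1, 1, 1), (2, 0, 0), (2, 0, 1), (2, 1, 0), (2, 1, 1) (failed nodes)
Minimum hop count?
6
(one shortest path: (0, 1, 0) → (0, 2, 0) → (1, 2, 0) → (1, 3, 0) → (1, 3, 1) → (1, 3, 2) → (1, 3, 3))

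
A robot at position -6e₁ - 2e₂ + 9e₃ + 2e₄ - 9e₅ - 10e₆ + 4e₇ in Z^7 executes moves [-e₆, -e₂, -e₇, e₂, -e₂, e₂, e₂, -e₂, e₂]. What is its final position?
(-6, -1, 9, 2, -9, -11, 3)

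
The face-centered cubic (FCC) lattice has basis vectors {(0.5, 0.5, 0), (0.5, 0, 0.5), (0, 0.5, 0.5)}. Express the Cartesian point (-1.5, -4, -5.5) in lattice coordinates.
-3b₂ - 8b₃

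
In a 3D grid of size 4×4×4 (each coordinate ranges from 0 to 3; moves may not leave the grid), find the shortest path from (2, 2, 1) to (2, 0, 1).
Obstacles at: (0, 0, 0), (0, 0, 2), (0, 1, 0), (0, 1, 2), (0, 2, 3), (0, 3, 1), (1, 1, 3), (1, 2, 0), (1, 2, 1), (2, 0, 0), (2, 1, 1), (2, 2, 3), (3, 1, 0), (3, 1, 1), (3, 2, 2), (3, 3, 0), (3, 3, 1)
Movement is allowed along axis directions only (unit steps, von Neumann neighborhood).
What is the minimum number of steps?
4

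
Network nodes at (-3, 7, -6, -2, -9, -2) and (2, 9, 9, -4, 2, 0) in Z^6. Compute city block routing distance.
37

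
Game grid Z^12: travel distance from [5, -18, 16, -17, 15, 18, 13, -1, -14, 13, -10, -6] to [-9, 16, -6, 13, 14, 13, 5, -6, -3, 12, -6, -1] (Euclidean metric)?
54.8999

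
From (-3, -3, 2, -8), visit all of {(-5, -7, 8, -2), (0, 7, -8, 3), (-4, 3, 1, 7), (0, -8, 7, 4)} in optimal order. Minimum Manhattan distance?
76
(one optimal route: (-3, -3, 2, -8) → (-5, -7, 8, -2) → (0, -8, 7, 4) → (-4, 3, 1, 7) → (0, 7, -8, 3))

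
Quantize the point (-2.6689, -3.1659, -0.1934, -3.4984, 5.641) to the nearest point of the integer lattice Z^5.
(-3, -3, 0, -3, 6)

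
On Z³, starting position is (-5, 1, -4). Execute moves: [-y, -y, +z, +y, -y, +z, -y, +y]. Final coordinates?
(-5, -1, -2)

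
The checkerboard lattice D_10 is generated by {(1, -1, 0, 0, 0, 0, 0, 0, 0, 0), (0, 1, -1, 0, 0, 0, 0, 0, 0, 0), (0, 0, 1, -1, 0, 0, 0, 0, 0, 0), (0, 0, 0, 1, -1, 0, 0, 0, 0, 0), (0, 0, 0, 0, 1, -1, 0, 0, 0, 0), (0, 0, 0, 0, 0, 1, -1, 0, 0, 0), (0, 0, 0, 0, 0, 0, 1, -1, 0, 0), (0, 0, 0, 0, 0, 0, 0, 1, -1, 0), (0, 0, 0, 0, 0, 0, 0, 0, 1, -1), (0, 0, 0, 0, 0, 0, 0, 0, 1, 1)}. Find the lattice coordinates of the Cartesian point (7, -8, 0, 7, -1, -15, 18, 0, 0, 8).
7b₁ - b₂ - b₃ + 6b₄ + 5b₅ - 10b₆ + 8b₇ + 8b₈ + 8b₁₀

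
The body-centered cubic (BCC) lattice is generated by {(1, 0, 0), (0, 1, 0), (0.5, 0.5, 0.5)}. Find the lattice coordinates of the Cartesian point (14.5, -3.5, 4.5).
10b₁ - 8b₂ + 9b₃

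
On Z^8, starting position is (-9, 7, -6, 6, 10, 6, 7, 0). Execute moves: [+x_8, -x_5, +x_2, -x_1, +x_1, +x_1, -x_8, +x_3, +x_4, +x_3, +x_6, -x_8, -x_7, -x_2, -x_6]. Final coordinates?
(-8, 7, -4, 7, 9, 6, 6, -1)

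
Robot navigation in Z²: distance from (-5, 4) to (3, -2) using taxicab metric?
14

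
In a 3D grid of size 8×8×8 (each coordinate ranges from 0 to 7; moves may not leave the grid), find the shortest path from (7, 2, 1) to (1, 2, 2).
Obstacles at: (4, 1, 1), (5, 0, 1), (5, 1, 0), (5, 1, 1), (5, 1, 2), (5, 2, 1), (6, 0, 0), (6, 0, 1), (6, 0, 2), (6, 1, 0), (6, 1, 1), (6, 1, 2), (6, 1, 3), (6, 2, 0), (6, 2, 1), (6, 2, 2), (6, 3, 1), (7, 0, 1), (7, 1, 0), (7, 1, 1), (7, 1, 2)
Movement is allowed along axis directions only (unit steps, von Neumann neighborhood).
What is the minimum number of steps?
9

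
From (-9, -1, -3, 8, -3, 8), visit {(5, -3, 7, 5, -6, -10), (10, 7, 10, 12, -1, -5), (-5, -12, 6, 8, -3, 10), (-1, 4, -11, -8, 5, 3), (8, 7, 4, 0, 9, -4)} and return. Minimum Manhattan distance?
234
(one optimal route: (-9, -1, -3, 8, -3, 8) → (-5, -12, 6, 8, -3, 10) → (5, -3, 7, 5, -6, -10) → (10, 7, 10, 12, -1, -5) → (8, 7, 4, 0, 9, -4) → (-1, 4, -11, -8, 5, 3) → (-9, -1, -3, 8, -3, 8))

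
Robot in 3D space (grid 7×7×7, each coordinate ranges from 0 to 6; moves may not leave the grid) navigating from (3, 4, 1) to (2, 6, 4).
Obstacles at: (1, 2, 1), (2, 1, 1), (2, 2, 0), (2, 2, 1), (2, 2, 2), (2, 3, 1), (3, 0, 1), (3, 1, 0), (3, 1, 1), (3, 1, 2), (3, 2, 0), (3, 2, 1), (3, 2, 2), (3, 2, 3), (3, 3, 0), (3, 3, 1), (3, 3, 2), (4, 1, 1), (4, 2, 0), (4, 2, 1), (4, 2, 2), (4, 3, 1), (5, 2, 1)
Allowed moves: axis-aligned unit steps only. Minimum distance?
6
(one shortest path: (3, 4, 1) → (2, 4, 1) → (2, 5, 1) → (2, 6, 1) → (2, 6, 2) → (2, 6, 3) → (2, 6, 4))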